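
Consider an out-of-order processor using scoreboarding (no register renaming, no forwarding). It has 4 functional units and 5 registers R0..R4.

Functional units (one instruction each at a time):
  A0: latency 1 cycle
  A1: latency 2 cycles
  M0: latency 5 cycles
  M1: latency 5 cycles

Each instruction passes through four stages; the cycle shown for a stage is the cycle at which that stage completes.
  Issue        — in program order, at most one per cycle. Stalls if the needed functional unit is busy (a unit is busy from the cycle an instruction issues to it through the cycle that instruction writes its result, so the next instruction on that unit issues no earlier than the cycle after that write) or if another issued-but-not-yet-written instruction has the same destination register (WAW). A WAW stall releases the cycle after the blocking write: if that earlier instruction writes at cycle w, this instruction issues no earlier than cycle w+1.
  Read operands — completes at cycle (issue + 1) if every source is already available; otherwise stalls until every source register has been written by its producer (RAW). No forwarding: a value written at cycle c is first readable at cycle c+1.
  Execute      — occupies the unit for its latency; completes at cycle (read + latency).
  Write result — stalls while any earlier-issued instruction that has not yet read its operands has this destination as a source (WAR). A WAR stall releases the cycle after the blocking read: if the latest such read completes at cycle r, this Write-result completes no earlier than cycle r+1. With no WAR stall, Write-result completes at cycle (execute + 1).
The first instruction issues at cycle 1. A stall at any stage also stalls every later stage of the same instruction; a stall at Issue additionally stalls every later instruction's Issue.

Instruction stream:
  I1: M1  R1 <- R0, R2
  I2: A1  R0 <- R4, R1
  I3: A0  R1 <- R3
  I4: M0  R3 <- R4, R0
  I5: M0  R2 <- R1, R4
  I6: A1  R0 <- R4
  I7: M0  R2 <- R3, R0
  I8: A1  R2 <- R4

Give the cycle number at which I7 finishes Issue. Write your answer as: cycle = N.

cycle 1: I1→M1
cycle 2: I1 RO; I2→A1
cycle 7: I1 EX
cycle 8: I1 WR R1
cycle 9: I2 RO; I3→A0
cycle 10: I3 RO; I4→M0
cycle 11: I2 EX; I3 EX
cycle 12: I2 WR R0; I3 WR R1
cycle 13: I4 RO
cycle 18: I4 EX
cycle 19: I4 WR R3
cycle 20: I5→M0
cycle 21: I5 RO; I6→A1
cycle 22: I6 RO
cycle 24: I6 EX
cycle 25: I6 WR R0
cycle 26: I5 EX
cycle 27: I5 WR R2
cycle 28: I7→M0
cycle 29: I7 RO
cycle 34: I7 EX
cycle 35: I7 WR R2
cycle 36: I8→A1
cycle 37: I8 RO
cycle 39: I8 EX
cycle 40: I8 WR R2

cycle = 28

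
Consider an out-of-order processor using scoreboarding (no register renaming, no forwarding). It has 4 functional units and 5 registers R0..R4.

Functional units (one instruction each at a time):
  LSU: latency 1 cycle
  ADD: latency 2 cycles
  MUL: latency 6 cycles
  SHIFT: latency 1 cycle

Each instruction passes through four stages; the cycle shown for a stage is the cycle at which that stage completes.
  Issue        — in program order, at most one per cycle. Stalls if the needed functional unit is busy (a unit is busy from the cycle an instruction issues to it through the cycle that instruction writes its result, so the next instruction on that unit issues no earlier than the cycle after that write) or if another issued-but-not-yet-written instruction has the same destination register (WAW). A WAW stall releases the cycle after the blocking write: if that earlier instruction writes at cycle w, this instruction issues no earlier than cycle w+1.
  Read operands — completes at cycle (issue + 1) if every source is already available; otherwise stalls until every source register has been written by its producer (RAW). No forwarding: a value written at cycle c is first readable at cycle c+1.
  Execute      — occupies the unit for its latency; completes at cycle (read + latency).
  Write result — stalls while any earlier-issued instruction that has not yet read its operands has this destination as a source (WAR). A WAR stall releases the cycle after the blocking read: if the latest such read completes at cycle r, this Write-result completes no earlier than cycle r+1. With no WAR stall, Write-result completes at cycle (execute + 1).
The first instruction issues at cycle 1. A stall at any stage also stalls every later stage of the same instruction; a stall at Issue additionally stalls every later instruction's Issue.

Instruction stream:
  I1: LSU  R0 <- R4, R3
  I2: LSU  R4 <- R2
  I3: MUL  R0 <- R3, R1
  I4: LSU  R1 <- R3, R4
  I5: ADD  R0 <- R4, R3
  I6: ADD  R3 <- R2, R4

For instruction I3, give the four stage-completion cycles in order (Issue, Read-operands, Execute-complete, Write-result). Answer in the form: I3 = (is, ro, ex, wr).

I3 = (6, 7, 13, 14)

[1] issue I1 (LSU)
[2] I1 read-ops
[3] I1 finished on LSU
[4] I1→R0
[5] issue I2 (LSU)
[6] I2 read-ops · issue I3 (MUL)
[7] I2 finished on LSU · I3 read-ops
[8] I2→R4
[9] issue I4 (LSU)
[10] I4 read-ops
[11] I4 finished on LSU
[12] I4→R1
[13] I3 finished on MUL
[14] I3→R0
[15] issue I5 (ADD)
[16] I5 read-ops
[18] I5 finished on ADD
[19] I5→R0
[20] issue I6 (ADD)
[21] I6 read-ops
[23] I6 finished on ADD
[24] I6→R3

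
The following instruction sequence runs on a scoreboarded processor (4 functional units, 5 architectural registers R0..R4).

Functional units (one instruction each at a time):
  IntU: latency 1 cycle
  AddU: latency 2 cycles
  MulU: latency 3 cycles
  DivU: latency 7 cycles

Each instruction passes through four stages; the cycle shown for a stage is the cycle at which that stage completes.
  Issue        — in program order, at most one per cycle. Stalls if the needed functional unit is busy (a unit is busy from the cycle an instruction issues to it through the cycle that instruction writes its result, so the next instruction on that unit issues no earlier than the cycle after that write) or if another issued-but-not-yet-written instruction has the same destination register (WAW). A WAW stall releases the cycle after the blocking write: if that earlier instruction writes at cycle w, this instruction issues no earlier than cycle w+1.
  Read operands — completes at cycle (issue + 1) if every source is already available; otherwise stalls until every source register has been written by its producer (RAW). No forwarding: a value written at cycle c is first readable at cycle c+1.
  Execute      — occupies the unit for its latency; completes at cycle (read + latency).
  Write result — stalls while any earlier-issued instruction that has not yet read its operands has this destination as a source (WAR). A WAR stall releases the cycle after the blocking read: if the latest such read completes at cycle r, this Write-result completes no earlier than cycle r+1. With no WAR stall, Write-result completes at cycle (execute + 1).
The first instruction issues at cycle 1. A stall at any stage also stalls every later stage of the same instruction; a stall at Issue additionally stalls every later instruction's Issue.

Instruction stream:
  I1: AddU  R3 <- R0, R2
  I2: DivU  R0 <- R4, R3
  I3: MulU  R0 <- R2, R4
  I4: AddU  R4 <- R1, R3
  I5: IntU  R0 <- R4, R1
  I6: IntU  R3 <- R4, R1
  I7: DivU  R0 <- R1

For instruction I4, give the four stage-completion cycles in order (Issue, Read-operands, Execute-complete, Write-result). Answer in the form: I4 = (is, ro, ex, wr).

I4 = (16, 17, 19, 20)

[I1] 1/2/4/5
[I2] 2/6/13/14  (RAW R3: wait I1 write@5)
[I3] 15/16/19/20  (WAW R0: wait I2 write@14)
[I4] 16/17/19/20
[I5] 21/22/23/24  (WAW R0: wait I3 write@20)
[I6] 25/26/27/28  (struct: IntU busy until I5 writes@24)
[I7] 26/27/34/35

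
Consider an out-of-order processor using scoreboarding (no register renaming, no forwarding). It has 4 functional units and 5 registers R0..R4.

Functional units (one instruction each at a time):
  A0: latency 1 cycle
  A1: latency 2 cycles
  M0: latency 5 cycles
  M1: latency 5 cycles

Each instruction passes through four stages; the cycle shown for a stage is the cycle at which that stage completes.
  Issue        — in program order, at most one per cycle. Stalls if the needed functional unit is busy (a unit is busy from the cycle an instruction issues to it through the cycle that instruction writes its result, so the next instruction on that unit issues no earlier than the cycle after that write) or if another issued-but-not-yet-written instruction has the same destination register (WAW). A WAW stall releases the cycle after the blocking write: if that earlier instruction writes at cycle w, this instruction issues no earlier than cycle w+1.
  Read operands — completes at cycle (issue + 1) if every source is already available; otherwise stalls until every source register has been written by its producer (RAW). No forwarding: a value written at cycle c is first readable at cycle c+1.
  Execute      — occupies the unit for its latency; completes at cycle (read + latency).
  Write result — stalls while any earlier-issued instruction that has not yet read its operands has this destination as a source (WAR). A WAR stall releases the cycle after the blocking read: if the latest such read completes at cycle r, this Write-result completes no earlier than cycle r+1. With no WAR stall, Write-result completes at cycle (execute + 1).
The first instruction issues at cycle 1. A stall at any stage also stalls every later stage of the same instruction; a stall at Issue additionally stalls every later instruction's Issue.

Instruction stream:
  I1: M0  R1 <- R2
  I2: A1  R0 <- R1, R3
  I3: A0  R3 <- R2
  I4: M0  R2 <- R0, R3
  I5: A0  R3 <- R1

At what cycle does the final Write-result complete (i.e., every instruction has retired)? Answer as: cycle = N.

cycle = 19

[1] I1→M0
[2] I1 RO · I2→A1
[3] I3→A0
[4] I3 RO
[5] I3 EX
[7] I1 EX
[8] I1 WR R1
[9] I2 RO · I4→M0
[10] I3 WR R3
[11] I2 EX · I5→A0
[12] I2 WR R0 · I5 RO
[13] I4 RO · I5 EX
[14] I5 WR R3
[18] I4 EX
[19] I4 WR R2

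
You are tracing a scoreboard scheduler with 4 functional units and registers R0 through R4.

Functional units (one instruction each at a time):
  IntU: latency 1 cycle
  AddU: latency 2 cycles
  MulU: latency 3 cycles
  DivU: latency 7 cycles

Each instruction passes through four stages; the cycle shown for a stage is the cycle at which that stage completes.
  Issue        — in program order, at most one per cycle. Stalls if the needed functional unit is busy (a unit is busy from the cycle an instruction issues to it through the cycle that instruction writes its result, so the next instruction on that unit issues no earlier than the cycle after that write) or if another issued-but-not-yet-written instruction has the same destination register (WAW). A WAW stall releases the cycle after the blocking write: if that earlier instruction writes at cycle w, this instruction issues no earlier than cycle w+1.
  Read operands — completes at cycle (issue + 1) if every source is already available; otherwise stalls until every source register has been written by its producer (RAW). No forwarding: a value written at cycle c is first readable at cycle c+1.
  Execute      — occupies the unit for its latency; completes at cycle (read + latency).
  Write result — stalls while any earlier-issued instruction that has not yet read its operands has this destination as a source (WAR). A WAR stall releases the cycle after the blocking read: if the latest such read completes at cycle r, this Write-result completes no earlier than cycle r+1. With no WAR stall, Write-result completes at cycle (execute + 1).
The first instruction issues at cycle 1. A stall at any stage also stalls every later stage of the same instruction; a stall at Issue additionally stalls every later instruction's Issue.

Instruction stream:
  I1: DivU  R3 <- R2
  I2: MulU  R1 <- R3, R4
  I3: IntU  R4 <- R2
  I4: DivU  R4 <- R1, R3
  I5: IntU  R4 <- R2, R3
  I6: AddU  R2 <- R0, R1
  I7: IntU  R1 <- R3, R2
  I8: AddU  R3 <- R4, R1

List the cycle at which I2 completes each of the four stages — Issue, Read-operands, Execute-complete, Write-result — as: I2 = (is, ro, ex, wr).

  I1 | 1 | 2 | 9 | 10
  I2 | 2 | 11 | 14 | 15   RAW R3: wait I1 write@10
  I3 | 3 | 4 | 5 | 12   WAR R4: wait I2 read@11
  I4 | 13 | 16 | 23 | 24   WAW R4: wait I3 write@12 · RAW R1: wait I2 write@15
  I5 | 25 | 26 | 27 | 28   WAW R4: wait I4 write@24
  I6 | 26 | 27 | 29 | 30
  I7 | 29 | 31 | 32 | 33   struct: IntU busy until I5 writes@28 · RAW R2: wait I6 write@30
  I8 | 31 | 34 | 36 | 37   struct: AddU busy until I6 writes@30 · RAW R1: wait I7 write@33

I2 = (2, 11, 14, 15)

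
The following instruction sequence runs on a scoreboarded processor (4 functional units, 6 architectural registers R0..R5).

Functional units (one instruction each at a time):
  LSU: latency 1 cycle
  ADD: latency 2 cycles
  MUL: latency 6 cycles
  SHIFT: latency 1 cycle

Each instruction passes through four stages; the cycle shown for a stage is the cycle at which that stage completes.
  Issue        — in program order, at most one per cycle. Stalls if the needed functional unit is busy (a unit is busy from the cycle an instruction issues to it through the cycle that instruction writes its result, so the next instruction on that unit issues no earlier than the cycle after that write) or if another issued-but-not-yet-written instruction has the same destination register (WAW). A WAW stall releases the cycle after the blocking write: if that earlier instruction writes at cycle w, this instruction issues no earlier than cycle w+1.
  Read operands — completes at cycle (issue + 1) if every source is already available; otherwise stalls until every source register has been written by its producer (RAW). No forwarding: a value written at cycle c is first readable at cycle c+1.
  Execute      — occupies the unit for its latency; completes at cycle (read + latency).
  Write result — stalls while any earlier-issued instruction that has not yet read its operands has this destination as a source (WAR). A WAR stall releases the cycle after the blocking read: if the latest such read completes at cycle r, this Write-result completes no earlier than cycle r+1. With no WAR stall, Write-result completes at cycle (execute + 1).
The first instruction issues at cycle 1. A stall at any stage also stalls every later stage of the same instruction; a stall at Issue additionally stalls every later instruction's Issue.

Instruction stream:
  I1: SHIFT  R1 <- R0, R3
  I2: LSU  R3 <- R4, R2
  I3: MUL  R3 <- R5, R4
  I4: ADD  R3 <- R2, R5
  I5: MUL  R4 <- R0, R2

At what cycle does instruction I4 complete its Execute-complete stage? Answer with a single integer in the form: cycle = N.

cycle = 18

1) issue 1, read 2, done 3, write 4
2) issue 2, read 3, done 4, write 5
3) issue 6, read 7, done 13, write 14  <WAW R3: wait I2 write@5>
4) issue 15, read 16, done 18, write 19  <WAW R3: wait I3 write@14>
5) issue 16, read 17, done 23, write 24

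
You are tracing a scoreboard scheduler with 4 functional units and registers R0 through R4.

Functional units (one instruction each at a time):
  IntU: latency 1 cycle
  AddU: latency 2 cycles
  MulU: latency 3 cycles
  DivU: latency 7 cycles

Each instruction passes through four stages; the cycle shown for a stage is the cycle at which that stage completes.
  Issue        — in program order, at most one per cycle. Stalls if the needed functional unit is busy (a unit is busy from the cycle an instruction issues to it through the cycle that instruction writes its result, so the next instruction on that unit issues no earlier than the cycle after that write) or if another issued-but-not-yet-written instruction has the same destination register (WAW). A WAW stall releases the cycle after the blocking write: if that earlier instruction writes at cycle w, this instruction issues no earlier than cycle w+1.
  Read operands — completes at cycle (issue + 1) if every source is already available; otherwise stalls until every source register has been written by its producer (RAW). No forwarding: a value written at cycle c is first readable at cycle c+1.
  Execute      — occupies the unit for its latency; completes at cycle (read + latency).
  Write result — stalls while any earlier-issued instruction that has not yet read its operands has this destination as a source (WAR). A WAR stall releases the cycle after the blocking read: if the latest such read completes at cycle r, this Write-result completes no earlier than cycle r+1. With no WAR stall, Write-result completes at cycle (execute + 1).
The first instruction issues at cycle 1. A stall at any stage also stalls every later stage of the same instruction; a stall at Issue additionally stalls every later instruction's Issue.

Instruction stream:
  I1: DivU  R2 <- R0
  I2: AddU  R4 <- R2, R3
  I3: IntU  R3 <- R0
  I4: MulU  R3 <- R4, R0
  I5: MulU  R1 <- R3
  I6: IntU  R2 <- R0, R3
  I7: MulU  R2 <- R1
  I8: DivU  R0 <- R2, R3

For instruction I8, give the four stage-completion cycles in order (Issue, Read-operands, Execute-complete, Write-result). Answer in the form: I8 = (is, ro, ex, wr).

I8 = (27, 32, 39, 40)

I1  is:1  ro:2  ex:9  wr:10
I2  is:2  ro:11  ex:13  wr:14  — RAW R2: wait I1 write@10
I3  is:3  ro:4  ex:5  wr:12  — WAR R3: wait I2 read@11
I4  is:13  ro:15  ex:18  wr:19  — WAW R3: wait I3 write@12, RAW R4: wait I2 write@14
I5  is:20  ro:21  ex:24  wr:25  — struct: MulU busy until I4 writes@19
I6  is:21  ro:22  ex:23  wr:24
I7  is:26  ro:27  ex:30  wr:31  — struct: MulU busy until I5 writes@25
I8  is:27  ro:32  ex:39  wr:40  — RAW R2: wait I7 write@31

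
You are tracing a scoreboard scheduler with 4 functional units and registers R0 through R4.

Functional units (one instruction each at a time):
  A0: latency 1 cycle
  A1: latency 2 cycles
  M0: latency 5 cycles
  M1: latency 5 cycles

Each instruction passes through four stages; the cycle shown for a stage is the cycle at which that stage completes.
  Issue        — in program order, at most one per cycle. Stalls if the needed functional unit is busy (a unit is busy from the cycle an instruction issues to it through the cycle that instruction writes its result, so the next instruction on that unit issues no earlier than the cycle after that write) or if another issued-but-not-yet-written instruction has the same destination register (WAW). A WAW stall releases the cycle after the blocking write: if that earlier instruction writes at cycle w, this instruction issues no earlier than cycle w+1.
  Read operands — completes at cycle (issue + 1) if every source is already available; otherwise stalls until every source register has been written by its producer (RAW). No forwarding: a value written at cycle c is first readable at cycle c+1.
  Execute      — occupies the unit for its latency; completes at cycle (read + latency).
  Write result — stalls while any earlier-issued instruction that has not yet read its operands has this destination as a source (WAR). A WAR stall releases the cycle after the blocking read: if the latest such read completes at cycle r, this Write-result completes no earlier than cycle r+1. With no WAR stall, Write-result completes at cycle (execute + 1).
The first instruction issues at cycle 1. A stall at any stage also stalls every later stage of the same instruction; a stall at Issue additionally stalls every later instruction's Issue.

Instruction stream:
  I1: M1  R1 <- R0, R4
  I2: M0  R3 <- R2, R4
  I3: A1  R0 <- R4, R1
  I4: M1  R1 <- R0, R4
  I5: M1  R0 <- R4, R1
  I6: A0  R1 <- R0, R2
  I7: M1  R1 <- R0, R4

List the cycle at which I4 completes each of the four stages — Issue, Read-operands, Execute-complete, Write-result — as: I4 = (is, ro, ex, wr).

[1] I1 dispatched to M1
[2] I1 operands ready · I2 dispatched to M0
[3] I2 operands ready · I3 dispatched to A1
[7] I1 complete
[8] R1←I1 · I2 complete
[9] R3←I2 · I3 operands ready · I4 dispatched to M1
[11] I3 complete
[12] R0←I3
[13] I4 operands ready
[18] I4 complete
[19] R1←I4
[20] I5 dispatched to M1
[21] I5 operands ready · I6 dispatched to A0
[26] I5 complete
[27] R0←I5
[28] I6 operands ready
[29] I6 complete
[30] R1←I6
[31] I7 dispatched to M1
[32] I7 operands ready
[37] I7 complete
[38] R1←I7

I4 = (9, 13, 18, 19)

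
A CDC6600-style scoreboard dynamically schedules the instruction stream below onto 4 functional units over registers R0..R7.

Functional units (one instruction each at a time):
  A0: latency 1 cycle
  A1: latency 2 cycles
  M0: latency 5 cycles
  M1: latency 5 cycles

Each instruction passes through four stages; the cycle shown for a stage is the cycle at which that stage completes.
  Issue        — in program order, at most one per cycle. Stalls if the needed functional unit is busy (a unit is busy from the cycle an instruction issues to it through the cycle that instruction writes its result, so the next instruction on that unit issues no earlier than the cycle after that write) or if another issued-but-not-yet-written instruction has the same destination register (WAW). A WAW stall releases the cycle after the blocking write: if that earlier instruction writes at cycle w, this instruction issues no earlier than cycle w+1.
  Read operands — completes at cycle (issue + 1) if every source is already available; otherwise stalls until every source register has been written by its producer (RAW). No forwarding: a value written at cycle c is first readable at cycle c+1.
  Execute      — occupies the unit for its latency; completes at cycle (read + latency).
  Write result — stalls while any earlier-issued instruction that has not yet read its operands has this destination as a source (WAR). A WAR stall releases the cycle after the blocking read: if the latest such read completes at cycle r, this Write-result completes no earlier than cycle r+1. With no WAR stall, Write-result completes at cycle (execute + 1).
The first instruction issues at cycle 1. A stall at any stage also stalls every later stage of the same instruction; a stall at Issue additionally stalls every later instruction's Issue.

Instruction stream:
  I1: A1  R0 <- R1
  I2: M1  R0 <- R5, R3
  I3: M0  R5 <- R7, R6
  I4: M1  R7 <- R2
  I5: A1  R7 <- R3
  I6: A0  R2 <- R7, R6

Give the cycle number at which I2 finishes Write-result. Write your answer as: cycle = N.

c1: I1→A1
c2: I1 RO
c4: I1 EX
c5: I1 WR R0
c6: I2→M1
c7: I2 RO, I3→M0
c8: I3 RO
c12: I2 EX
c13: I2 WR R0, I3 EX
c14: I3 WR R5, I4→M1
c15: I4 RO
c20: I4 EX
c21: I4 WR R7
c22: I5→A1
c23: I5 RO, I6→A0
c25: I5 EX
c26: I5 WR R7
c27: I6 RO
c28: I6 EX
c29: I6 WR R2

cycle = 13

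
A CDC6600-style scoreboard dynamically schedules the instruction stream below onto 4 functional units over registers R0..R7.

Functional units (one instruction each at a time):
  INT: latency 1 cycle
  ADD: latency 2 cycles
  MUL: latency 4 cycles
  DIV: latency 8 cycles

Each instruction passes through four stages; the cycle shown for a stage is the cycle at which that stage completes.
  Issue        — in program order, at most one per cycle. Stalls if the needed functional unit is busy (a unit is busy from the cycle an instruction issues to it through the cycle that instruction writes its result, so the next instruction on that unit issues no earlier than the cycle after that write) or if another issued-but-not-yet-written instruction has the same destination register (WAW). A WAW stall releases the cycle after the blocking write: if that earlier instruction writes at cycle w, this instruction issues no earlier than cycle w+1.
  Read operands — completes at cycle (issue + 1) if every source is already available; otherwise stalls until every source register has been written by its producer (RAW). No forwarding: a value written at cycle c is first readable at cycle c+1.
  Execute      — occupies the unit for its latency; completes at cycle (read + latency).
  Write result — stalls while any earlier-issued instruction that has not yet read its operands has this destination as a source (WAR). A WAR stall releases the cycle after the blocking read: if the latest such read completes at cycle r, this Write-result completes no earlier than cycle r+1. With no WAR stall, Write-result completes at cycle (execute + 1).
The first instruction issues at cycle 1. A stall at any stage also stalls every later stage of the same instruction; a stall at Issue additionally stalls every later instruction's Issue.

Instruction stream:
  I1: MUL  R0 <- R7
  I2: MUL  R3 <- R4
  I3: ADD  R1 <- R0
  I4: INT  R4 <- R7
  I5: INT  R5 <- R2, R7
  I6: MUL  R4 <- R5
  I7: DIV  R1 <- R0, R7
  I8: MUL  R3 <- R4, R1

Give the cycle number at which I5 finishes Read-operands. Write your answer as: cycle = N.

cycle = 15

t=1  I1 issues→MUL
t=2  I1 reads
t=6  I1 exec-done
t=7  I1 writes R0
t=8  I2 issues→MUL
t=9  I2 reads | I3 issues→ADD
t=10  I3 reads | I4 issues→INT
t=11  I4 reads
t=12  I3 exec-done | I4 exec-done
t=13  I2 exec-done | I3 writes R1 | I4 writes R4
t=14  I2 writes R3 | I5 issues→INT
t=15  I5 reads | I6 issues→MUL
t=16  I5 exec-done | I7 issues→DIV
t=17  I5 writes R5 | I7 reads
t=18  I6 reads
t=22  I6 exec-done
t=23  I6 writes R4
t=24  I8 issues→MUL
t=25  I7 exec-done
t=26  I7 writes R1
t=27  I8 reads
t=31  I8 exec-done
t=32  I8 writes R3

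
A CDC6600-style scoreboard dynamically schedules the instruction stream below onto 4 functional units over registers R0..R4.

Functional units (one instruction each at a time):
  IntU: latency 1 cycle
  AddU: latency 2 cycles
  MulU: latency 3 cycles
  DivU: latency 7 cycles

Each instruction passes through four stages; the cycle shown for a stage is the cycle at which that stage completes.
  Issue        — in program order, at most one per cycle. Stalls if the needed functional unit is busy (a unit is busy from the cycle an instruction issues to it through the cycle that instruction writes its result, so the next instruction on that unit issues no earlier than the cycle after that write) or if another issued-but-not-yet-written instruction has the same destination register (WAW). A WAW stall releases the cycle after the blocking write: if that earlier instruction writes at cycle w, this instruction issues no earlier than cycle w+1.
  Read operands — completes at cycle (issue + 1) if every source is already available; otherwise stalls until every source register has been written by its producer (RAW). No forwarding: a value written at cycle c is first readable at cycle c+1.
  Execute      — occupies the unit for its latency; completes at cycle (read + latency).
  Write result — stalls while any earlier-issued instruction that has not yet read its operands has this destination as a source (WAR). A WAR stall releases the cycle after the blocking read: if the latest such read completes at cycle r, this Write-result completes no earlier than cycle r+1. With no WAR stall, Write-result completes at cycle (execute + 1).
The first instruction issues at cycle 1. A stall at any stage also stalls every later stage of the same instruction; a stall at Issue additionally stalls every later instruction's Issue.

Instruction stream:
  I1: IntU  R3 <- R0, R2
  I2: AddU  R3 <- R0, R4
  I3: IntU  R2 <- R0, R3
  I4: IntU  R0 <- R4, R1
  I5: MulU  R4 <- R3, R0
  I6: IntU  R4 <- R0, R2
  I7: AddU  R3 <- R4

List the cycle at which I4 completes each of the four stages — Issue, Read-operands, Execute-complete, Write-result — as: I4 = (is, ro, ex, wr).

  I1 | 1 | 2 | 3 | 4
  I2 | 5 | 6 | 8 | 9   WAW R3: wait I1 write@4
  I3 | 6 | 10 | 11 | 12   RAW R3: wait I2 write@9
  I4 | 13 | 14 | 15 | 16   struct: IntU busy until I3 writes@12
  I5 | 14 | 17 | 20 | 21   RAW R0: wait I4 write@16
  I6 | 22 | 23 | 24 | 25   WAW R4: wait I5 write@21
  I7 | 23 | 26 | 28 | 29   RAW R4: wait I6 write@25

I4 = (13, 14, 15, 16)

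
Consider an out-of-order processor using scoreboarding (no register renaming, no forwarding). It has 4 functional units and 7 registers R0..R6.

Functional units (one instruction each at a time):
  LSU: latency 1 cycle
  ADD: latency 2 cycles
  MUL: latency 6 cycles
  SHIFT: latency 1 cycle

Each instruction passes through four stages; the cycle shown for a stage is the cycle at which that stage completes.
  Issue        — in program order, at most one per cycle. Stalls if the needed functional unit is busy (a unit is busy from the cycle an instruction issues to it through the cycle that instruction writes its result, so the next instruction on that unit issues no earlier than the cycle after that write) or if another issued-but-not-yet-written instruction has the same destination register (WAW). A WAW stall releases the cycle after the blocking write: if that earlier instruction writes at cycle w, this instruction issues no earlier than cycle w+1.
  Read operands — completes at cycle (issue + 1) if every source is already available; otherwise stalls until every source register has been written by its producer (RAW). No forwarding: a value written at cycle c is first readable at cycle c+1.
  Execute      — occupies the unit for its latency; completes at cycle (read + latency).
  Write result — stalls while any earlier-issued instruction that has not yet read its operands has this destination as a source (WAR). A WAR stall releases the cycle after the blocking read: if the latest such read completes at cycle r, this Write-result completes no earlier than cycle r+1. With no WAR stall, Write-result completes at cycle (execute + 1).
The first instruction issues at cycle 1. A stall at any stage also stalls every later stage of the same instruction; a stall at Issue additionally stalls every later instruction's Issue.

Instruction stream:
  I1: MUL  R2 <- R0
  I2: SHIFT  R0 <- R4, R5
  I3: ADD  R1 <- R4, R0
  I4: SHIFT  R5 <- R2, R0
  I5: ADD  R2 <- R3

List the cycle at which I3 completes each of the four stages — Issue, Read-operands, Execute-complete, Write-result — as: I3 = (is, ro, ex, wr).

I3 = (3, 6, 8, 9)

[1] I1→MUL
[2] I1 RO · I2→SHIFT
[3] I2 RO · I3→ADD
[4] I2 EX
[5] I2 WR R0
[6] I3 RO · I4→SHIFT
[8] I1 EX · I3 EX
[9] I1 WR R2 · I3 WR R1
[10] I4 RO · I5→ADD
[11] I4 EX · I5 RO
[12] I4 WR R5
[13] I5 EX
[14] I5 WR R2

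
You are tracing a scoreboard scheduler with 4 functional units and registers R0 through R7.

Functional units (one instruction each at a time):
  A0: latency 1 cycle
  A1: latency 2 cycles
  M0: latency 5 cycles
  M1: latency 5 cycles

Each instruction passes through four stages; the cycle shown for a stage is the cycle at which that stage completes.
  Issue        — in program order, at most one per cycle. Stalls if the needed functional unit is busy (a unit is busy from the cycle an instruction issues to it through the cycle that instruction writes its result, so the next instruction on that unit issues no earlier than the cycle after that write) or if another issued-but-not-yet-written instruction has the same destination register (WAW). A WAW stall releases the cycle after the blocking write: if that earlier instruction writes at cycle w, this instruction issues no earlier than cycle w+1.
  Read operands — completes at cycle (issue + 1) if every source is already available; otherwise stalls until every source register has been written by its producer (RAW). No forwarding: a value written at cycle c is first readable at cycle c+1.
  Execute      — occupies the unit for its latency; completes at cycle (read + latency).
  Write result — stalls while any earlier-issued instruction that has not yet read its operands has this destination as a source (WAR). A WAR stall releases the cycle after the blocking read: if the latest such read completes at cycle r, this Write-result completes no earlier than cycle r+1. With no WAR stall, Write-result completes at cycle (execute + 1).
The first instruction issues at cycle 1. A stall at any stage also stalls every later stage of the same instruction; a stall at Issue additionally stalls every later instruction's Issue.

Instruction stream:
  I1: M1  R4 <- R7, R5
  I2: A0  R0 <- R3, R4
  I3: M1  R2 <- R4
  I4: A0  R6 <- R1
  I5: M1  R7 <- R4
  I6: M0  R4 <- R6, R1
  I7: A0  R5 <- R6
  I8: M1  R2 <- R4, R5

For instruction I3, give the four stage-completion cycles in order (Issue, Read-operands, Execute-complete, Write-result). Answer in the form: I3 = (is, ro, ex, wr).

I3 = (9, 10, 15, 16)

[I1] 1/2/7/8
[I2] 2/9/10/11  (RAW R4: wait I1 write@8)
[I3] 9/10/15/16  (struct: M1 busy until I1 writes@8)
[I4] 12/13/14/15  (struct: A0 busy until I2 writes@11)
[I5] 17/18/23/24  (struct: M1 busy until I3 writes@16)
[I6] 18/19/24/25
[I7] 19/20/21/22
[I8] 25/26/31/32  (struct: M1 busy until I5 writes@24)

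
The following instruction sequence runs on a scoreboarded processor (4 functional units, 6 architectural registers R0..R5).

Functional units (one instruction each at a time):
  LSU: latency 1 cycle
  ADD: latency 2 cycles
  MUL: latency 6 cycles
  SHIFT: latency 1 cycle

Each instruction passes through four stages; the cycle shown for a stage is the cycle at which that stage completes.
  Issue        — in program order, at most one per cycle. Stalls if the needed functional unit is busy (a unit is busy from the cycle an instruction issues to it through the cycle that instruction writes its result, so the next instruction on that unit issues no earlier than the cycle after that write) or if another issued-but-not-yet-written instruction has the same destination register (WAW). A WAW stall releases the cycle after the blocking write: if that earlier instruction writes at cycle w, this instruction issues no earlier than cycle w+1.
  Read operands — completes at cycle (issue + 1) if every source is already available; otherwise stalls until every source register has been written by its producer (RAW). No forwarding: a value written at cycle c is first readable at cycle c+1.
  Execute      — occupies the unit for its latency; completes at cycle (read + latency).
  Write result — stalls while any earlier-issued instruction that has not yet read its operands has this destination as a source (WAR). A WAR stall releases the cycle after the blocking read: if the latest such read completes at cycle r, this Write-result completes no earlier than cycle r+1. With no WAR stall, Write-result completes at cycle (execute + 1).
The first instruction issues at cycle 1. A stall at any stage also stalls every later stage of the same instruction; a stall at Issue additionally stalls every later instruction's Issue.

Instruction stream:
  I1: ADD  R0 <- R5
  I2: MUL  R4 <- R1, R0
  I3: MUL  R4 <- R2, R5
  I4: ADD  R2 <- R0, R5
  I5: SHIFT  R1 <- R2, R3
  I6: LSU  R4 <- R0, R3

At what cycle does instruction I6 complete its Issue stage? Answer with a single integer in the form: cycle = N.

cycle = 23

I1: IS=1 RO=2 EX=4 WR=5
I2: IS=2 RO=6 EX=12 WR=13  [RAW R0: wait I1 write@5]
I3: IS=14 RO=15 EX=21 WR=22  [struct: MUL busy until I2 writes@13]
I4: IS=15 RO=16 EX=18 WR=19
I5: IS=16 RO=20 EX=21 WR=22  [RAW R2: wait I4 write@19]
I6: IS=23 RO=24 EX=25 WR=26  [WAW R4: wait I3 write@22]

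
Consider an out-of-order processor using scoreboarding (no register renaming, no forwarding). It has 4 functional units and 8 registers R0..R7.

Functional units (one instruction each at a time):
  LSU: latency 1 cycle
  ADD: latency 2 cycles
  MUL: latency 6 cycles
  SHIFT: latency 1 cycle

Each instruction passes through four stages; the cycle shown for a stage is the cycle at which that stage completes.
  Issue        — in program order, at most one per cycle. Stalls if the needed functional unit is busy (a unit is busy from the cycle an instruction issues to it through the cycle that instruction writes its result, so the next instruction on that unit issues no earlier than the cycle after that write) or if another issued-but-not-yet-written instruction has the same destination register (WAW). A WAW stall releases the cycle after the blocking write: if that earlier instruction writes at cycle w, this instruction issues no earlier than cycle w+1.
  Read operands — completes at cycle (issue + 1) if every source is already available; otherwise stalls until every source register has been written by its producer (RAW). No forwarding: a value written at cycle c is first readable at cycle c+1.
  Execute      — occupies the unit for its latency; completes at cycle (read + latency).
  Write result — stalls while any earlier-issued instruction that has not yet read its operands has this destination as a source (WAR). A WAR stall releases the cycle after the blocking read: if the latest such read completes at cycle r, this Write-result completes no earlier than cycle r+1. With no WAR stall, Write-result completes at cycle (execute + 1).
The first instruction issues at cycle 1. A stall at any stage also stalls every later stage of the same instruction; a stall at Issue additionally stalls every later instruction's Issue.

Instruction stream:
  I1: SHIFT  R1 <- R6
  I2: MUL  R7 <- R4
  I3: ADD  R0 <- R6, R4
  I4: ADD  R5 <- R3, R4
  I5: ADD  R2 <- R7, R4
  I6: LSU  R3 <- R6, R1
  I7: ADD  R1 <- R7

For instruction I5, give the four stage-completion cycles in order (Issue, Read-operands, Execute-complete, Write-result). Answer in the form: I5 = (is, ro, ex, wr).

I5 = (13, 14, 16, 17)

I1: IS=1 RO=2 EX=3 WR=4
I2: IS=2 RO=3 EX=9 WR=10
I3: IS=3 RO=4 EX=6 WR=7
I4: IS=8 RO=9 EX=11 WR=12  [struct: ADD busy until I3 writes@7]
I5: IS=13 RO=14 EX=16 WR=17  [struct: ADD busy until I4 writes@12]
I6: IS=14 RO=15 EX=16 WR=17
I7: IS=18 RO=19 EX=21 WR=22  [struct: ADD busy until I5 writes@17]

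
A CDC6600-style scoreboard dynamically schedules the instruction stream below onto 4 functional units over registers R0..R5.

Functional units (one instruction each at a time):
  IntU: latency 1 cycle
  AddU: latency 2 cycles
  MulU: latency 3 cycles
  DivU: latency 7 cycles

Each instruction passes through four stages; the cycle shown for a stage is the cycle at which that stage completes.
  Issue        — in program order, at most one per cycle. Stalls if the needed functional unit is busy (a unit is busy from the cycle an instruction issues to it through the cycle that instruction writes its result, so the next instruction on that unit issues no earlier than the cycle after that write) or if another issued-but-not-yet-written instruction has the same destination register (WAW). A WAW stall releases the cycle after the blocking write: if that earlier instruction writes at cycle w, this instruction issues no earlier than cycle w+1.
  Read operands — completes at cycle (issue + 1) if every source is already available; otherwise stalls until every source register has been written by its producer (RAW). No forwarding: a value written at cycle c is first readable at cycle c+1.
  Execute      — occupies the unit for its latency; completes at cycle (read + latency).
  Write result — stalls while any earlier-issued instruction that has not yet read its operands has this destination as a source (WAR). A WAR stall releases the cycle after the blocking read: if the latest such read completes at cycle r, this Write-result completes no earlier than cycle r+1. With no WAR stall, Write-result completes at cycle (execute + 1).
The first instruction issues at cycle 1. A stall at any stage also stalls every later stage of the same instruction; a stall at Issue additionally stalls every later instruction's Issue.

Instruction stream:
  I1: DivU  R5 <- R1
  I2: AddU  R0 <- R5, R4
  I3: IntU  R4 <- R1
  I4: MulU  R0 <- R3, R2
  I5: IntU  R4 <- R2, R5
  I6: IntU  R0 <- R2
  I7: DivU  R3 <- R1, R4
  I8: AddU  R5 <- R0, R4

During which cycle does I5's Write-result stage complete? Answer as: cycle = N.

I1: IS=1 RO=2 EX=9 WR=10
I2: IS=2 RO=11 EX=13 WR=14  [RAW R5: wait I1 write@10]
I3: IS=3 RO=4 EX=5 WR=12  [WAR R4: wait I2 read@11]
I4: IS=15 RO=16 EX=19 WR=20  [WAW R0: wait I2 write@14]
I5: IS=16 RO=17 EX=18 WR=19
I6: IS=21 RO=22 EX=23 WR=24  [WAW R0: wait I4 write@20]
I7: IS=22 RO=23 EX=30 WR=31
I8: IS=23 RO=25 EX=27 WR=28  [RAW R0: wait I6 write@24]

cycle = 19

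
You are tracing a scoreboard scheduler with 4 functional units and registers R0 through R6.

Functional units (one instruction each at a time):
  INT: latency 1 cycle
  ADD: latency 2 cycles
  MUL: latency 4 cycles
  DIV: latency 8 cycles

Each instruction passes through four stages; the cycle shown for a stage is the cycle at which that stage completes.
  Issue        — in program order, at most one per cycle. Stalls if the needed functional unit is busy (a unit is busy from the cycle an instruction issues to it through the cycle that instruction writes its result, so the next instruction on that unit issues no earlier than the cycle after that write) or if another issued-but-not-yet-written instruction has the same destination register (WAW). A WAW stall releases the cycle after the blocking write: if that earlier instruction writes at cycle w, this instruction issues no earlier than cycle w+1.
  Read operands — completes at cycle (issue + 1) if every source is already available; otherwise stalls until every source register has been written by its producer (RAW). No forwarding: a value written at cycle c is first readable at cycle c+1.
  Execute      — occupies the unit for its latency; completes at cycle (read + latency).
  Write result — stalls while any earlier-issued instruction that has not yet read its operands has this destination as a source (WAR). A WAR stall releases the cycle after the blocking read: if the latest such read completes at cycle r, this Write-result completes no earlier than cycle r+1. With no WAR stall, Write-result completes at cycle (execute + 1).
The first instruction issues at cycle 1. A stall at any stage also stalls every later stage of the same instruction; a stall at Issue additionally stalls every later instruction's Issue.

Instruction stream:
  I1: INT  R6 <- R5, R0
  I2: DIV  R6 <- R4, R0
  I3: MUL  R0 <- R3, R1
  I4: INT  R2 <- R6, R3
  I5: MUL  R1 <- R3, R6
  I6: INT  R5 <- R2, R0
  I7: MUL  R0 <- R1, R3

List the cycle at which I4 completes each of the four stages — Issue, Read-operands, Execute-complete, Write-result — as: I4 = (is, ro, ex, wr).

I4 = (7, 16, 17, 18)

I1: IS=1 RO=2 EX=3 WR=4
I2: IS=5 RO=6 EX=14 WR=15  [WAW R6: wait I1 write@4]
I3: IS=6 RO=7 EX=11 WR=12
I4: IS=7 RO=16 EX=17 WR=18  [RAW R6: wait I2 write@15]
I5: IS=13 RO=16 EX=20 WR=21  [struct: MUL busy until I3 writes@12; RAW R6: wait I2 write@15]
I6: IS=19 RO=20 EX=21 WR=22  [struct: INT busy until I4 writes@18]
I7: IS=22 RO=23 EX=27 WR=28  [struct: MUL busy until I5 writes@21]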